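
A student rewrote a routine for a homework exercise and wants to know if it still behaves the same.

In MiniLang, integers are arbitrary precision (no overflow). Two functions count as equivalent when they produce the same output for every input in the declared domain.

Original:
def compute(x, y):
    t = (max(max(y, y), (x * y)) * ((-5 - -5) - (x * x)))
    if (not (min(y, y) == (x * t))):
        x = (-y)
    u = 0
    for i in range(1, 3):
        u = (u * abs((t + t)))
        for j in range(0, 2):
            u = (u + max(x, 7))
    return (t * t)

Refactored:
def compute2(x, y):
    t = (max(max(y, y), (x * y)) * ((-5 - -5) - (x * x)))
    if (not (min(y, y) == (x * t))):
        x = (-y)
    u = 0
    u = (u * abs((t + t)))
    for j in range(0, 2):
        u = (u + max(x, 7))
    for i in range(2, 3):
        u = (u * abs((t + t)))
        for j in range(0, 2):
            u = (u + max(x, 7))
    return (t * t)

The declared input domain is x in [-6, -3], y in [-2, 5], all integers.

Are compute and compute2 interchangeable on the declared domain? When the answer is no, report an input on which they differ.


Equivalent — the differences include loop structure differs, plus constant usage differs, plus min/max/abs usage differs, plus statement counts differ, plus arithmetic usage differs, yet no declared input distinguishes the two.
One worked example (x=-3, y=1) — compute: t = -9; (not (min(y, y) == (x * t))) -> true; x = -1; u = 0; [i=1]; u = 0; [j=0]; u = 7; [j=1]; u = 14; [i=2]; u = 252; [j=0]; u = 259; [j=1]; u = 266; return 81; compute2: t = -9; (not (min(y, y) == (x * t))) -> true; x = -1; u = 0; u = 0; [j=0]; u = 7; [j=1]; u = 14; [i=2]; u = 252; [j=0]; u = 259; [j=1]; u = 266; return 81; agreement on 81.
Checked all 32 inputs in the declared domain: the outputs agree on every one.
verdict: equivalent


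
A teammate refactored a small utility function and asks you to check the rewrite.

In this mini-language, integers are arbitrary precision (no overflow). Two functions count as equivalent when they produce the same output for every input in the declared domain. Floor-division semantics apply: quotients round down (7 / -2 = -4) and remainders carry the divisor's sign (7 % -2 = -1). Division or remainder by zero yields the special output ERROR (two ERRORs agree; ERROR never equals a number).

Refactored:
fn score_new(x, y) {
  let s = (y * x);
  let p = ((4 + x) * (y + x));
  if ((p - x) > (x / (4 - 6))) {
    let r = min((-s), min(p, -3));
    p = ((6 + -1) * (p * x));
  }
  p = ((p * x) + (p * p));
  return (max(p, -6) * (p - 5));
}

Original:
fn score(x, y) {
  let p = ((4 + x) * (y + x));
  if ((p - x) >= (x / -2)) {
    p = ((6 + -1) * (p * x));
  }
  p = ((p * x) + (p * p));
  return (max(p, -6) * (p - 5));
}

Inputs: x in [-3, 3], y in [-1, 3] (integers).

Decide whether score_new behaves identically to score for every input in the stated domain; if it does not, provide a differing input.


There is a counterexample at x=-3, y=1: 652050 on one side, 50 on the other.
score: p becomes -2; next ((p - x) >= (x / -2)) evaluates to true; next p becomes 30; next p becomes 810; next final value 652050
score_new: s becomes -3; next p becomes -2; next ((p - x) > (x / (4 - 6))) evaluates to false; next p becomes 10; next final value 50
verdict: not equivalent; witness: x=-3, y=1


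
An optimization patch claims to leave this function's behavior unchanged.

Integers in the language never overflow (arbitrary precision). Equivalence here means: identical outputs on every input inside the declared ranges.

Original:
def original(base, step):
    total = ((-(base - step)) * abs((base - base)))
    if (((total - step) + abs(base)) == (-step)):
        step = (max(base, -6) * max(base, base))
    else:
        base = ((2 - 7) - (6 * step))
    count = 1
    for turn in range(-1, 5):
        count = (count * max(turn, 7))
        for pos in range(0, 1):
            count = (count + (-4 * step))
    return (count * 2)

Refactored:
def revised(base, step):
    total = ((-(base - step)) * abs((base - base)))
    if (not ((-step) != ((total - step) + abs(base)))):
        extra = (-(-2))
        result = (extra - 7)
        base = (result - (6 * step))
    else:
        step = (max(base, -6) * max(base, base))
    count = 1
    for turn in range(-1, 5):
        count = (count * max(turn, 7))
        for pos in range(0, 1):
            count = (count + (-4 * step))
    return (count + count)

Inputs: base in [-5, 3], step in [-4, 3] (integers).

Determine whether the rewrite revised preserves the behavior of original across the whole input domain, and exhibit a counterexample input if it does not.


Consider the input base=-5, step=-4.
original: total := 0 | (((total - step) + abs(base)) == (-step)): false | base := 19 | count := 1 | iter turn=-1: | count := 7 | iter pos=0: | count := 23 | iter turn=0: | count := 161 | iter pos=0: | count := 177 | iter turn=1: | count := 1239 | iter pos=0: | count := 1255 | iter turn=2: | count := 8785 | iter pos=0: | count := 8801 | iter turn=3: | count := 61607 | iter pos=0: | count := 61623 | iter turn=4: | count := 431361 | iter pos=0: | count := 431377 | result 862754
revised: total := 0 | (not ((-step) != ((total - step) + abs(base)))): false | step := 25 | count := 1 | iter turn=-1: | count := 7 | iter pos=0: | count := -93 | iter turn=0: | count := -651 | iter pos=0: | count := -751 | iter turn=1: | count := -5257 | iter pos=0: | count := -5357 | iter turn=2: | count := -37499 | iter pos=0: | count := -37599 | iter turn=3: | count := -263193 | iter pos=0: | count := -263293 | iter turn=4: | count := -1843051 | iter pos=0: | count := -1843151 | result -3686302
862754 vs -3686302 — the two versions disagree here.
verdict: not equivalent; witness: base=-5, step=-4


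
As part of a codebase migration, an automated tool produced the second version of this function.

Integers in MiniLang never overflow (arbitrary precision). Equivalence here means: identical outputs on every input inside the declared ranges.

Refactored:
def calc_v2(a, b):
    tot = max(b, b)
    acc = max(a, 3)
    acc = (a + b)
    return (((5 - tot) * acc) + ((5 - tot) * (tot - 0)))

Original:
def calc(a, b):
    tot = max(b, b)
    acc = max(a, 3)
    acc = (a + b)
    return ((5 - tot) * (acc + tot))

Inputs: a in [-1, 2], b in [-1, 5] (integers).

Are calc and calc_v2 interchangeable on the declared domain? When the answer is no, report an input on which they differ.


This is a faithful refactor — constant usage differs, and arithmetic usage differs, but the computed results match everywhere.
One worked example (a=0, b=-1) — calc: tot=-1, then acc=3, then acc=-1, then returns -12; calc_v2: tot=-1, then acc=3, then acc=-1, then returns -12; agreement on -12.
Every one of the 28 inputs gives matching results.
verdict: equivalent


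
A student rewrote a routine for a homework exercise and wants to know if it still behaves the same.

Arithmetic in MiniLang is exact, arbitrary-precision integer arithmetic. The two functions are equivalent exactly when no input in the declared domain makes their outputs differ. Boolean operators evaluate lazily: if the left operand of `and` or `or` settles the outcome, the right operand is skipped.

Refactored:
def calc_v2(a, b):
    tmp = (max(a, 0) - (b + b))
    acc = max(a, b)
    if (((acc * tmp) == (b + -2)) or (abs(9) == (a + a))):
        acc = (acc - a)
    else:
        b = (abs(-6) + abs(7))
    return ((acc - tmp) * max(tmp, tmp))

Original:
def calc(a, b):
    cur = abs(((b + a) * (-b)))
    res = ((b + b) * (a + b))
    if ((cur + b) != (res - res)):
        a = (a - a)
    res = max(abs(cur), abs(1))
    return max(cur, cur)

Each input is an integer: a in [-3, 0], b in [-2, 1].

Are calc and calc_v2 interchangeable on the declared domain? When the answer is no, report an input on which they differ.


On input a=-3, b=-2, calc returns 10 while calc_v2 returns -24.
verdict: not equivalent; witness: a=-3, b=-2


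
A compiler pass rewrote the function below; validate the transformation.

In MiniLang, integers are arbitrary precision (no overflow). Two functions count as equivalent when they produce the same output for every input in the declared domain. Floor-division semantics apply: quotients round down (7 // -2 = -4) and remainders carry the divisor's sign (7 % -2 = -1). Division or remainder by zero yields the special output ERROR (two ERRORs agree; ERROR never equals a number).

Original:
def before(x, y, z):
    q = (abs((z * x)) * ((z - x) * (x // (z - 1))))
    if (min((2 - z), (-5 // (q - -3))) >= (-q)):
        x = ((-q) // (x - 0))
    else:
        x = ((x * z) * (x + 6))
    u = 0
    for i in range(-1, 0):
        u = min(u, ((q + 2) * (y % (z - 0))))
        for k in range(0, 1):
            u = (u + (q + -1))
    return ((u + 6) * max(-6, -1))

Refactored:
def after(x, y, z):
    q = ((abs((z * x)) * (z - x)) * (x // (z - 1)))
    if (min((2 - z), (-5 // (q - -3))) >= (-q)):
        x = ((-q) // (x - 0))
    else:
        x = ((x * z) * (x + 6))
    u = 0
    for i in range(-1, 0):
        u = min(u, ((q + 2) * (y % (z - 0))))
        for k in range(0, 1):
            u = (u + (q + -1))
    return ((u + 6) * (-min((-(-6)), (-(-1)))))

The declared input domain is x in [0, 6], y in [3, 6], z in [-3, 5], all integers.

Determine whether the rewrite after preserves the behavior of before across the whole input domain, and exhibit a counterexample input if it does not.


Equivalent — the differences include min/max/abs usage differs, yet no declared input distinguishes the two.
Tracing x=0, y=4, z=5: before: q := 0 | (min((2 - z), (-5 // (q - -3))) >= (-q)): false | x := 0 | u := 0 | iter i=-1: | u := 0 | iter k=0: | u := -1 | result -5 | after: q := 0 | (min((2 - z), (-5 // (q - -3))) >= (-q)): false | x := 0 | u := 0 | iter i=-1: | u := 0 | iter k=0: | u := -1 | result -5 — matching result -5.
Sweeping the whole domain (252 inputs) finds no disagreement.
verdict: equivalent


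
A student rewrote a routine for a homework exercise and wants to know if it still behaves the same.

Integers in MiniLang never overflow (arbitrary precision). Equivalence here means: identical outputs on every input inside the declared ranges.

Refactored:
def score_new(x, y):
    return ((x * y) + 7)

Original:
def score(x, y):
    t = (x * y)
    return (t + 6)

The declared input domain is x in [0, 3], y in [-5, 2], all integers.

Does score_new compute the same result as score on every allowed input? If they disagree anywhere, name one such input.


Try x=0, y=-5.
score: t = 0; return 6
score_new: return 7
6 != 7, so the rewrite changes behavior.
verdict: not equivalent; witness: x=0, y=-5


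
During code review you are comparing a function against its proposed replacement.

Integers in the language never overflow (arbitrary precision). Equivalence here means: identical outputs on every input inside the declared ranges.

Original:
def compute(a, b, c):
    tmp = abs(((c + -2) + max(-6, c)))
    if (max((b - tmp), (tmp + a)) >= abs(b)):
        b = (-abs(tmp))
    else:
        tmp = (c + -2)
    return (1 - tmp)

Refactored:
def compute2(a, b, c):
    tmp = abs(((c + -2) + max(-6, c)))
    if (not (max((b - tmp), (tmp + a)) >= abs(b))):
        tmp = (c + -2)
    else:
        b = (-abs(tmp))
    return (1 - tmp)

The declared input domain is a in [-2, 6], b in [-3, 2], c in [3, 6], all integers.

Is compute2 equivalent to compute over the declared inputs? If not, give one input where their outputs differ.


Although boolean connective usage differs, 216/216 inputs agree.
verdict: equivalent


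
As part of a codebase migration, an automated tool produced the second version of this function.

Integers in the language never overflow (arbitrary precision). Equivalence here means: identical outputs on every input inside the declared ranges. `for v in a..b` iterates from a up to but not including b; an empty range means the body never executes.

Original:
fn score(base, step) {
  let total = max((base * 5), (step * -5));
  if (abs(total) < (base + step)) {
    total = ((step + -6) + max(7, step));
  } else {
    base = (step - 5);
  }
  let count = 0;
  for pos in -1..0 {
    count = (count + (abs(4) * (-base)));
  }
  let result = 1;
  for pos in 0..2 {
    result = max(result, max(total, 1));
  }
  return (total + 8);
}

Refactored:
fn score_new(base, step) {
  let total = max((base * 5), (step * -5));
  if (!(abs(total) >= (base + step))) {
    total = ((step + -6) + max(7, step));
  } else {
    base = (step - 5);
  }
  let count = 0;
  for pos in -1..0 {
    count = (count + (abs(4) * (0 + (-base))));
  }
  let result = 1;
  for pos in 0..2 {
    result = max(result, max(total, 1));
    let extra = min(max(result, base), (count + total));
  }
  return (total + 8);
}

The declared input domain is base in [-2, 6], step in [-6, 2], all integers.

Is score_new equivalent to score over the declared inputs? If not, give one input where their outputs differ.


The two are interchangeable: local variable names differ, plus comparison usage differs, plus min/max/abs usage differs, plus statement counts differ, plus boolean connective usage differs, plus arithmetic usage differs, plus constant usage differs, and every declared input agrees.
Spot check at base=1, step=-1 — score: total := 5 | (abs(total) < (base + step)): false | base := -6 | count := 0 | iter pos=-1: | count := 24 | result := 1 | iter pos=0: | result := 5 | iter pos=1: | result := 5 | result 13. score_new: total := 5 | (!(abs(total) >= (base + step))): false | base := -6 | count := 0 | iter pos=-1: | count := 24 | result := 1 | iter pos=0: | result := 5 | extra := 5 | iter pos=1: | result := 5 | extra := 5 | result 13. Both give 13.
Across all 81 domain points the two functions coincide.
verdict: equivalent


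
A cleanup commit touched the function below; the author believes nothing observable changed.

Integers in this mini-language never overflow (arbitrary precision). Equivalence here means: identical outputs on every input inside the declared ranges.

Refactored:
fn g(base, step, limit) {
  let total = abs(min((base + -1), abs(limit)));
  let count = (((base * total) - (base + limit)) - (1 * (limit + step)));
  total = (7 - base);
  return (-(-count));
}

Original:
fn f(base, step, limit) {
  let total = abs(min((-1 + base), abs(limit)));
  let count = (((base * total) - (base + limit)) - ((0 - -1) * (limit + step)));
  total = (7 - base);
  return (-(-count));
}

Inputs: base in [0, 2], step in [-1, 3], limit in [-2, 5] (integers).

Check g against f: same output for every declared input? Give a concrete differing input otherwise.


The two are interchangeable: constant usage differs, arithmetic usage differs, and every declared input agrees.
Tracing base=1, step=1, limit=-2: f: total := 0 | count := 2 | total := 6 | result 2 | g: total := 0 | count := 2 | total := 6 | result 2 — matching result 2.
Sweeping the whole domain (120 inputs) finds no disagreement.
verdict: equivalent


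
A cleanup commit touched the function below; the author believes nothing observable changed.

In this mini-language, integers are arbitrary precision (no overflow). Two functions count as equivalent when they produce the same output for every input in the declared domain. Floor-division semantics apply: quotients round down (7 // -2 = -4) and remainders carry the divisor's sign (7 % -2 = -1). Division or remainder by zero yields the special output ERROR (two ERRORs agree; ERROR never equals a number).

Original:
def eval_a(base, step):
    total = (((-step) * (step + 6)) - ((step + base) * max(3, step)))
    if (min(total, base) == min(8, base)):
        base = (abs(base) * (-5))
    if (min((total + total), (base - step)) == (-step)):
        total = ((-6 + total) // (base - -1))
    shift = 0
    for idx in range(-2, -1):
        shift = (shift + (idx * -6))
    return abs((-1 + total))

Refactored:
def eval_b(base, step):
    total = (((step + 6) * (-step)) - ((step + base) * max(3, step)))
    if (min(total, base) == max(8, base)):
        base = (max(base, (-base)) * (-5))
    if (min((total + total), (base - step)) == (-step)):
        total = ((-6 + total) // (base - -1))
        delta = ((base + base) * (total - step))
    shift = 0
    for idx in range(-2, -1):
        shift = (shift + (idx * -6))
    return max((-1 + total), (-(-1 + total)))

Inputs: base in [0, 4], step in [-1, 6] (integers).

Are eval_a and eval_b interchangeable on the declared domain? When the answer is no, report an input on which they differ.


The one real change (`min(8, base)` became `max(8, base)`) has no effect anywhere in the declared ranges.
One worked example (base=4, step=4) — eval_a: total becomes -72; next (min(total, base) == min(8, base)) evaluates to false; next (min((total + total), (base - step)) == (-step)) evaluates to false; next shift becomes 0; next at idx=-2:; next shift becomes 12; next final value 73; eval_b: total becomes -72; next (min(total, base) == max(8, base)) evaluates to false; next (min((total + total), (base - step)) == (-step)) evaluates to false; next shift becomes 0; next at idx=-2:; next shift becomes 12; next final value 73; agreement on 73.
Across all 40 domain points the two functions coincide.
verdict: equivalent


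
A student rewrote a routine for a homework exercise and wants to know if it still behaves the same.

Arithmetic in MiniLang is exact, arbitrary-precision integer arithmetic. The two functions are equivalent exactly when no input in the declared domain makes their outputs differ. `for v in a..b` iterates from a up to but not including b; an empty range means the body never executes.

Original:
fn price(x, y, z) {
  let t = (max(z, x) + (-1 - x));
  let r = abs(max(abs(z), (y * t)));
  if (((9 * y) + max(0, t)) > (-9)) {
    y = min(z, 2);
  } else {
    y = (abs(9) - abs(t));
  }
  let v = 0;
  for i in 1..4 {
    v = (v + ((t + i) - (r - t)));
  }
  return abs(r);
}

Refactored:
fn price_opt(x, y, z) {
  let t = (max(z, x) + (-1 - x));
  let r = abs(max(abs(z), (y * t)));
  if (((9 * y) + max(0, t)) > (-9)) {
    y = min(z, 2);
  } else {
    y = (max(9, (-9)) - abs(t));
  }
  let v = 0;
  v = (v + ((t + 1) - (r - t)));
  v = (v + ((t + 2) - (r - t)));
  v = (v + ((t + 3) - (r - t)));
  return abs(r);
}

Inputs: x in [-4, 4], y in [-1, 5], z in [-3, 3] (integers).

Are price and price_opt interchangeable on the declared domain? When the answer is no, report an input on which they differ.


Equivalent — the differences include constant usage differs; and arithmetic usage differs; and min/max/abs usage differs; and statement counts differ; and loop structure differs; and local variable names differ, yet no declared input distinguishes the two.
Tracing x=3, y=5, z=-1: price: t=-1, then r=1, then (((9 * y) + max(0, t)) > (-9)) is true, then y=-1, then v=0, then (i=1), then v=-2, then (i=2), then v=-3, then (i=3), then v=-3, then returns 1 | price_opt: t=-1, then r=1, then (((9 * y) + max(0, t)) > (-9)) is true, then y=-1, then v=0, then v=-2, then v=-3, then v=-3, then returns 1 — matching result 1.
Across all 441 domain points the two functions coincide.
verdict: equivalent


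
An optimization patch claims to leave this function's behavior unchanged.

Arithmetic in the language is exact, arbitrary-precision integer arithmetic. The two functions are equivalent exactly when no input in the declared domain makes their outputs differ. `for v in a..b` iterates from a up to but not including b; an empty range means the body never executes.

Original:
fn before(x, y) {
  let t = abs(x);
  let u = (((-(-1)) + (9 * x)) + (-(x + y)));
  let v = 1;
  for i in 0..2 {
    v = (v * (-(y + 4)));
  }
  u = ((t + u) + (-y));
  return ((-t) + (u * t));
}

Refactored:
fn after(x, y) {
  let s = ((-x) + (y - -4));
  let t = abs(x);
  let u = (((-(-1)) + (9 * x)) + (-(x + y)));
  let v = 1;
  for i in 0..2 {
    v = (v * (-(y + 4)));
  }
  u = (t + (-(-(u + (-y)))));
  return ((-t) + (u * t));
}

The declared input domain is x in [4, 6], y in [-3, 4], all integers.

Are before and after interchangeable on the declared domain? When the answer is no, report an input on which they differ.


Reading the diff, among the changes: local variable names differ; and constant usage differs; and statement counts differ; and arithmetic usage differs.
Tracing x=6, y=4: before: t := 6 | u := 45 | v := 1 | iter i=0: | v := -8 | iter i=1: | v := 64 | u := 47 | result 276 | after: s := 2 | t := 6 | u := 45 | v := 1 | iter i=0: | v := -8 | iter i=1: | v := 64 | u := 47 | result 276 — matching result 276.
An exhaustive pass over the 24 declared inputs shows identical outputs.
verdict: equivalent


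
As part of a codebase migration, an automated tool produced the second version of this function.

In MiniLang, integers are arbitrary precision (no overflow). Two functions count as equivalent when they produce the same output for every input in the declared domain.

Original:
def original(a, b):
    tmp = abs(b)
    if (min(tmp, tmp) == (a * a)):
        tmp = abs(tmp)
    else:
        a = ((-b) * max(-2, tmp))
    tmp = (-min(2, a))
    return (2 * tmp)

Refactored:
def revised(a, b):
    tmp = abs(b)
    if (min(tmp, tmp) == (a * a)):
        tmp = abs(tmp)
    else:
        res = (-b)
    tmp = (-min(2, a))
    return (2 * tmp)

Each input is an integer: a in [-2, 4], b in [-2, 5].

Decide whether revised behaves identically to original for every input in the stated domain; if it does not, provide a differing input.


a=-2, b=-2 yields -4 from original but 4 from revised.
verdict: not equivalent; witness: a=-2, b=-2


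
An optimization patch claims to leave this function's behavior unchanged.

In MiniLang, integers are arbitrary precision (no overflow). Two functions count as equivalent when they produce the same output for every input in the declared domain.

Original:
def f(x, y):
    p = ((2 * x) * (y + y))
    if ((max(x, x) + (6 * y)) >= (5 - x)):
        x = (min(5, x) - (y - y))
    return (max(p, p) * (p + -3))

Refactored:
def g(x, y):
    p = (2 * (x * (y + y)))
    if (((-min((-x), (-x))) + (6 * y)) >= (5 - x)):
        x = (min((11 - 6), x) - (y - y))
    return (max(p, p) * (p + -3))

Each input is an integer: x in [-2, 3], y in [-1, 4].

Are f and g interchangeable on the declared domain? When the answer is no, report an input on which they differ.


The two are interchangeable: constant usage differs; min/max/abs usage differs; arithmetic usage differs, and every declared input agrees.
One worked example (x=1, y=2) — f: p becomes 8; next ((max(x, x) + (6 * y)) >= (5 - x)) evaluates to true; next x becomes 1; next final value 40; g: p becomes 8; next (((-min((-x), (-x))) + (6 * y)) >= (5 - x)) evaluates to true; next x becomes 1; next final value 40; agreement on 40.
Sweeping the whole domain (36 inputs) finds no disagreement.
verdict: equivalent


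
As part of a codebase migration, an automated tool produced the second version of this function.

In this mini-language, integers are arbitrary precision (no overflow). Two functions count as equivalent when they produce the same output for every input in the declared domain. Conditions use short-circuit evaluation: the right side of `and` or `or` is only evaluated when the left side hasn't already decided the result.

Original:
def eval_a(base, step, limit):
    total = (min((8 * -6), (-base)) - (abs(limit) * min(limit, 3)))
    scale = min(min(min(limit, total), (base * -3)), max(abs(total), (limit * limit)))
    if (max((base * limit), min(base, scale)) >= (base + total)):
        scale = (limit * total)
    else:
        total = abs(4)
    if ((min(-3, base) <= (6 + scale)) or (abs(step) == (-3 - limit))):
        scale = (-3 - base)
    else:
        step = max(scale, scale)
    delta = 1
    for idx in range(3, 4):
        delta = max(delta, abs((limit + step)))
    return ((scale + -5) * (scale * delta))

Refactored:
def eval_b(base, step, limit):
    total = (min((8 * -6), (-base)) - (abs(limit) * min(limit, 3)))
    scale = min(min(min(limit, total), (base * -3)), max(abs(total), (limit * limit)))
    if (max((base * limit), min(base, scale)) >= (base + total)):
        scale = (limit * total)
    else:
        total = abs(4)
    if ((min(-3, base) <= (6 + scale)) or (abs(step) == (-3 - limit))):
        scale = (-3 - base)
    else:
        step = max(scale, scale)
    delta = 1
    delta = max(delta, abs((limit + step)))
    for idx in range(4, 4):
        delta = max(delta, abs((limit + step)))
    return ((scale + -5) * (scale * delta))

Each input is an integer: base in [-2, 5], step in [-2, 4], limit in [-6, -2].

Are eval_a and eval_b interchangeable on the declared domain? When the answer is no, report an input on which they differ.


Although min/max/abs usage differs; also loop structure differs; also arithmetic usage differs; also statement counts differ, 280/280 inputs agree.
verdict: equivalent


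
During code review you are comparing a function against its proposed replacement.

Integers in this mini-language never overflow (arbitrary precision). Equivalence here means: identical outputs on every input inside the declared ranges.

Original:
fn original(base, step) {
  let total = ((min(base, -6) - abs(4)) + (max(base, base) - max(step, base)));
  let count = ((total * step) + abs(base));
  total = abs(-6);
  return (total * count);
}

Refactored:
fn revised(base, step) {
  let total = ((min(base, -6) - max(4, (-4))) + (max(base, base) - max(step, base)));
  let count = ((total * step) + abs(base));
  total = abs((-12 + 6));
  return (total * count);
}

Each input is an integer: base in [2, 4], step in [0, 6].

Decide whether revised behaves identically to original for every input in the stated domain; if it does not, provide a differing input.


Changes here: constant usage differs, min/max/abs usage differs, arithmetic usage differs; the full 21-point sweep finds no disagreement.
verdict: equivalent


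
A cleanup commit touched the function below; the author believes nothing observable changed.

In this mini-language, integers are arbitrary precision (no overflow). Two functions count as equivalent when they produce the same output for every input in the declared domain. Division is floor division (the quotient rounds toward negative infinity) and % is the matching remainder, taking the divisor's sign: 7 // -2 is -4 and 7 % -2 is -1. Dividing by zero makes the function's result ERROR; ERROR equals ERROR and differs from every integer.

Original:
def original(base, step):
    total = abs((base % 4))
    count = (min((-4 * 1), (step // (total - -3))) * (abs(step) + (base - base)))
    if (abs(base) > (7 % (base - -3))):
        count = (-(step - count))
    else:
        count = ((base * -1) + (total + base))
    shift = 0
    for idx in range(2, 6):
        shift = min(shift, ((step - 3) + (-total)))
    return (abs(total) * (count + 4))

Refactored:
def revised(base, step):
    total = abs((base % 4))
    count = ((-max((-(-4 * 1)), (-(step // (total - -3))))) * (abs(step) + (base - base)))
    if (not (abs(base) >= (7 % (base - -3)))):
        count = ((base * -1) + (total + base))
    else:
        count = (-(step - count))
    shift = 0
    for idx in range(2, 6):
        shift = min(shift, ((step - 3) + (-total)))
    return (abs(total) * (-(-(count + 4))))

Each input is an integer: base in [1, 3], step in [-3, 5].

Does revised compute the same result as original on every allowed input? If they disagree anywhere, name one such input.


At base=2, step=-3: original gives 12, revised gives -10.
verdict: not equivalent; witness: base=2, step=-3


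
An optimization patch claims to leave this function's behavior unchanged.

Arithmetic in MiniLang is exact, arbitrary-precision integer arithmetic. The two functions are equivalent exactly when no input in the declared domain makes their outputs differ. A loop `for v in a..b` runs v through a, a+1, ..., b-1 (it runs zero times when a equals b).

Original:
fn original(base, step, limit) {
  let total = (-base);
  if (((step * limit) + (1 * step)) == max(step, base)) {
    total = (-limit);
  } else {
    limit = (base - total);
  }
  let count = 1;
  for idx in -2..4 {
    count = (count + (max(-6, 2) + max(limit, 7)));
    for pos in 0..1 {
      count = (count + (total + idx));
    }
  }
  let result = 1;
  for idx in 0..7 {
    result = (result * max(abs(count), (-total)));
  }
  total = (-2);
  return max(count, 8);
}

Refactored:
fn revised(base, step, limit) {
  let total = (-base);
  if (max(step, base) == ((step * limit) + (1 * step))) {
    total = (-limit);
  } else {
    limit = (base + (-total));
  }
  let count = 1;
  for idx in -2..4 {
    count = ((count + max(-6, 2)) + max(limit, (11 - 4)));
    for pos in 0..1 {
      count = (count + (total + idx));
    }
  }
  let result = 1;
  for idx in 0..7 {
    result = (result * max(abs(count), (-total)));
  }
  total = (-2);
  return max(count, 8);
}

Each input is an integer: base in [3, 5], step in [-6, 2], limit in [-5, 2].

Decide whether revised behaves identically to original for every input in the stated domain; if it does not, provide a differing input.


Comparing the listings, the differences include: constant usage differs; arithmetic usage differs.
One worked example (base=4, step=1, limit=-1) — original: total=-4, then (((step * limit) + (1 * step)) == max(step, base)) is false, then limit=8, then count=1, then (idx=-2), then count=11, then (pos=0), then count=5, then (idx=-1), then count=15, then (pos=0), then count=10, then (idx=0), then count=20, then (pos=0), then count=16, then (idx=1), then count=26, then (pos=0), then count=23, then (idx=2), then count=33, then (pos=0), then count=31, then (idx=3), then count=41, then (pos=0), then count=40, then result=1, then (idx=0), then result=40, then (idx=1), then result=1600, then (idx=2), then result=64000, then (idx=3), then result=2560000, then (idx=4), then result=102400000, then (idx=5), then result=4096000000, then (idx=6), then result=163840000000, then total=-2, then returns 40; revised: total=-4, then (max(step, base) == ((step * limit) + (1 * step))) is false, then limit=8, then count=1, then (idx=-2), then count=11, then (pos=0), then count=5, then (idx=-1), then count=15, then (pos=0), then count=10, then (idx=0), then count=20, then (pos=0), then count=16, then (idx=1), then count=26, then (pos=0), then count=23, then (idx=2), then count=33, then (pos=0), then count=31, then (idx=3), then count=41, then (pos=0), then count=40, then result=1, then (idx=0), then result=40, then (idx=1), then result=1600, then (idx=2), then result=64000, then (idx=3), then result=2560000, then (idx=4), then result=102400000, then (idx=5), then result=4096000000, then (idx=6), then result=163840000000, then total=-2, then returns 40; agreement on 40.
Checked all 216 inputs in the declared domain: the outputs agree on every one.
verdict: equivalent


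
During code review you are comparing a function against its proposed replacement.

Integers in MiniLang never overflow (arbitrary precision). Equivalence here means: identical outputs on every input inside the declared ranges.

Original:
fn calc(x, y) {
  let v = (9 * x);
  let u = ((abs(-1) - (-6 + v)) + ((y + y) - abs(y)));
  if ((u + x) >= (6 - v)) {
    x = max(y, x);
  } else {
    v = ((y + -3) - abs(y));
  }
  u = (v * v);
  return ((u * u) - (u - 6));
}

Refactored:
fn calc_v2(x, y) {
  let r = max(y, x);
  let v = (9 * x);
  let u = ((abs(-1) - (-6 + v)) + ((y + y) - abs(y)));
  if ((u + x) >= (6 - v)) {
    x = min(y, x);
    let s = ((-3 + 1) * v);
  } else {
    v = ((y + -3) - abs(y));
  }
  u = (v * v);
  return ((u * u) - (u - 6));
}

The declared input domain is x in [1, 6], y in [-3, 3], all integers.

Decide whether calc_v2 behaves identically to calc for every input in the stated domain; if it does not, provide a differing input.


The edit looks behavioral (`max(y, x)` became `min(y, x)`), but over these ranges it never changes the outcome.
Tracing x=4, y=-3: calc: v becomes 36; next u becomes -38; next ((u + x) >= (6 - v)) evaluates to false; next v becomes -9; next u becomes 81; next final value 6486 | calc_v2: r becomes 4; next v becomes 36; next u becomes -38; next ((u + x) >= (6 - v)) evaluates to false; next v becomes -9; next u becomes 81; next final value 6486 — matching result 6486.
An exhaustive pass over the 42 declared inputs shows identical outputs.
verdict: equivalent


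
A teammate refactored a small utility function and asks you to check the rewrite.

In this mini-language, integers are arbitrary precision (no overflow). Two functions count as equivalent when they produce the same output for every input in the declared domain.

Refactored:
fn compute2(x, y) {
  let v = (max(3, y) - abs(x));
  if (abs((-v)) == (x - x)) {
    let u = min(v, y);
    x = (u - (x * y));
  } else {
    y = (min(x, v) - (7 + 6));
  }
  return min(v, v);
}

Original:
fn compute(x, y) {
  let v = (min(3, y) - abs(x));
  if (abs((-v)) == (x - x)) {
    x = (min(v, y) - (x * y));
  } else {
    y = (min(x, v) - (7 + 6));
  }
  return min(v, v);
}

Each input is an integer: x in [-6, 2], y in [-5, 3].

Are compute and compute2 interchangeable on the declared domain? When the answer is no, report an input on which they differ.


These are not equivalent — on x=-6, y=-5 the outputs split (-11 vs -3).
compute: v = -11; (abs((-v)) == (x - x)) -> false; y = -24; return -11
compute2: v = -3; (abs((-v)) == (x - x)) -> false; y = -19; return -3
verdict: not equivalent; witness: x=-6, y=-5


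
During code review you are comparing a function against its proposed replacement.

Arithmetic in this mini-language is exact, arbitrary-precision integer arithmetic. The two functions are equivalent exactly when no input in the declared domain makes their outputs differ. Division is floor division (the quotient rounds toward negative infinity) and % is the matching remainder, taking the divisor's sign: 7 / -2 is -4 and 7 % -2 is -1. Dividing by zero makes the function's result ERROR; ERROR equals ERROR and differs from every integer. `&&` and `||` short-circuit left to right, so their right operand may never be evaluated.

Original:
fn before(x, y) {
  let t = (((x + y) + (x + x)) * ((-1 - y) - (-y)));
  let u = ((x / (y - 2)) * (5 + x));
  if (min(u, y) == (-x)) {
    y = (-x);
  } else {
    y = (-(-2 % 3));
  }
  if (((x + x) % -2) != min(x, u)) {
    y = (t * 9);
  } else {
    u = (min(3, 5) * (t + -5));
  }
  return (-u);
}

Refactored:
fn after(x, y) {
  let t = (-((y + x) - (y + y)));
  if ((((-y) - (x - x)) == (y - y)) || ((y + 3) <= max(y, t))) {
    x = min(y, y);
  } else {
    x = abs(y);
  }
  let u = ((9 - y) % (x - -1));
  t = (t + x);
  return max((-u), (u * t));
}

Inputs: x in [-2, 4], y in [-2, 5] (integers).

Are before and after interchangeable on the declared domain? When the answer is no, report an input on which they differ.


These are not equivalent — on x=-2, y=-2 the outputs split (0 vs 4).
before: t becomes 8; next u becomes 0; next (min(u, y) == (-x)) evaluates to false; next y becomes -1; next (((x + x) % -2) != min(x, u)) evaluates to true; next y becomes 72; next final value 0
after: t becomes 0; next ((((-y) - (x - x)) == (y - y)) || ((y + 3) <= max(y, t))) evaluates to false; next x becomes 2; next u becomes 2; next t becomes 2; next final value 4
verdict: not equivalent; witness: x=-2, y=-2


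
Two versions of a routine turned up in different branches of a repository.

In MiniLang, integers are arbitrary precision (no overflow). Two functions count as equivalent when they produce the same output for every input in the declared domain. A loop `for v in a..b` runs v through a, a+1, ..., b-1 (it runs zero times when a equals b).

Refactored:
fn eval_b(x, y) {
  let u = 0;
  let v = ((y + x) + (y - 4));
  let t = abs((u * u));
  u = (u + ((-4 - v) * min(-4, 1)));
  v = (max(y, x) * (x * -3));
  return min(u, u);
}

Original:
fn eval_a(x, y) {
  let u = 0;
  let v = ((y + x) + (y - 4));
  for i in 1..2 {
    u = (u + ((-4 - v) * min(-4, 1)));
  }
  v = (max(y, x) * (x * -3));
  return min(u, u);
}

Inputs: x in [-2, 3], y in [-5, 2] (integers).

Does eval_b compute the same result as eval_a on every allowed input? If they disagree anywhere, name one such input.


Although loop structure differs, and local variable names differ, and min/max/abs usage differs, and arithmetic usage differs, 48/48 inputs agree.
verdict: equivalent


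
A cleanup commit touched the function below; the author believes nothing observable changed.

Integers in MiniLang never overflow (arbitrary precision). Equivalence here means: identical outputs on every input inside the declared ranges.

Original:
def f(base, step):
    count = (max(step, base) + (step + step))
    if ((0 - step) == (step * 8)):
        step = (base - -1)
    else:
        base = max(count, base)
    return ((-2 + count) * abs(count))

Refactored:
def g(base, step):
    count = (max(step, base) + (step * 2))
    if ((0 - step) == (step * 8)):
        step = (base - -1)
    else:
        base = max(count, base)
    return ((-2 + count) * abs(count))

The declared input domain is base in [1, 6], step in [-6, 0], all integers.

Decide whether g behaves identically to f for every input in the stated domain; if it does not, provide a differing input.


Side by side, the visible changes include: constant usage differs, plus arithmetic usage differs.
Tracing base=5, step=0: f: count = 5; ((0 - step) == (step * 8)) -> true; step = 6; return 15 | g: count = 5; ((0 - step) == (step * 8)) -> true; step = 6; return 15 — matching result 15.
Across all 42 domain points the two functions coincide.
verdict: equivalent


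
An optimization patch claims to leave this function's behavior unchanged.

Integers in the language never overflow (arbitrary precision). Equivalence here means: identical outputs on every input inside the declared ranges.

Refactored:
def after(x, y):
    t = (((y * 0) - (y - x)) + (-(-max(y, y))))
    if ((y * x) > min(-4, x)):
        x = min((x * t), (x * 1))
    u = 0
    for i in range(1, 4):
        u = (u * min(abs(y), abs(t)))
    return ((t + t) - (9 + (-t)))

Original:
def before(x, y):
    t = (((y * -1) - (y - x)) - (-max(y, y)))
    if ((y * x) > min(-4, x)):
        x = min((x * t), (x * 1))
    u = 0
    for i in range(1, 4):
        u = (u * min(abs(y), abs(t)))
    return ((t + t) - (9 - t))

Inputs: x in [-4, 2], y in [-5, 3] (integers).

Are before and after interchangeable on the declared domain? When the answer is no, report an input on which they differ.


The rewrite breaks on x=-4, y=-5, where the results are -6 and -21.
before: t := 1 | ((y * x) > min(-4, x)): true | x := -4 | u := 0 | iter i=1: | u := 0 | iter i=2: | u := 0 | iter i=3: | u := 0 | result -6
after: t := -4 | ((y * x) > min(-4, x)): true | x := -4 | u := 0 | iter i=1: | u := 0 | iter i=2: | u := 0 | iter i=3: | u := 0 | result -21
verdict: not equivalent; witness: x=-4, y=-5


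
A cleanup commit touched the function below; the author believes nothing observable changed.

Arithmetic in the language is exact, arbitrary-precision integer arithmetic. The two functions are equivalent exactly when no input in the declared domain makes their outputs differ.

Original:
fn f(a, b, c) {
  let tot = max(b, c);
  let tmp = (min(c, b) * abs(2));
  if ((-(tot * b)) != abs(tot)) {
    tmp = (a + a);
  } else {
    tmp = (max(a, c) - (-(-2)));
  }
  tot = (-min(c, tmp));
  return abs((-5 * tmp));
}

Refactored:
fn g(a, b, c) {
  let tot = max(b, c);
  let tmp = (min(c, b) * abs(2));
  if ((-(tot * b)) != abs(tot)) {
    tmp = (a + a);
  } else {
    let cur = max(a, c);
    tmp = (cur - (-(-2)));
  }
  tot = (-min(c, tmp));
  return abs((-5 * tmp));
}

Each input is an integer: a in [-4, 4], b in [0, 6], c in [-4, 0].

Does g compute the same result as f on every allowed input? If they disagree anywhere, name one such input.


Equivalent — the differences include local variable names differ, and statement counts differ, yet no declared input distinguishes the two.
Tracing a=3, b=4, c=-4: f: tot = 4; tmp = -8; ((-(tot * b)) != abs(tot)) -> true; tmp = 6; tot = 4; return 30 | g: tot = 4; tmp = -8; ((-(tot * b)) != abs(tot)) -> true; tmp = 6; tot = 4; return 30 — matching result 30.
Sweeping the whole domain (315 inputs) finds no disagreement.
verdict: equivalent
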